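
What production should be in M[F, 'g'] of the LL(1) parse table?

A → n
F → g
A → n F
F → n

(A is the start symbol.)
To find M[F, 'g'], we find productions for F where 'g' is in the predict set (PREDICT(N → α) = (FIRST(α) \ {ε}) ∪ (FOLLOW(N) if α ⇒* ε)).

F → g: PREDICT = { 'g' }
  'g' is in predict set, so this production goes in M[F, 'g']
F → n: PREDICT = { 'n' }

M[F, 'g'] = F → g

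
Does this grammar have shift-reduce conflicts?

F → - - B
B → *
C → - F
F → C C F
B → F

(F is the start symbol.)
No shift-reduce conflicts

Augment with F' → F and build the canonical LR(0) collection (I0 = CLOSURE({[F' → . F]}), then GOTO on every symbol after a dot until no new states appear). It has 12 states:
  I0: { [C → . - F], [F → . - - B], [F → . C C F], [F' → . F] }  — shift
  I1: { [C → - . F], [C → . - F], [F → - . - B], [F → . - - B], [F → . C C F] }  — shift
  I2: { [C → . - F], [F → C . C F] }  — shift
  I3: { [F' → F .] }  — accept
  I4: { [C → - . F], [C → . - F], [F → . - - B], [F → . C C F] }  — shift
  I5: { [C → . - F], [F → . - - B], [F → . C C F], [F → C C . F] }  — shift
  I6: { [F → C C F .] }  — reduce
  I7: { [C → - F .] }  — reduce
  I8: { [B → . *], [B → . F], [C → - . F], [C → . - F], [F → - - . B], [F → - . - B], [F → . - - B], [F → . C C F] }  — shift
  I9: { [B → * .] }  — reduce
  I10: { [F → - - B .] }  — reduce
  I11: { [B → F .], [C → - F .] }  — 2 reduces

No state contains both a complete item and a shift item.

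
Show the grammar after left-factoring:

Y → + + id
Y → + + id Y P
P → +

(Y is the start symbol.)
Y → + + id Y'
Y' → ε
Y' → Y P
P → +

Left-factoring transforms A → αβ₁ | αβ₂ into A → αA' and A' → β₁ | β₂
(α is the longest common prefix among the alternatives). Repeat until
no nonterminal has two alternatives with a common prefix.

Round 1: Y has alternatives sharing prefix '+ + id'. Introduce Y': Y → + + id Y'
  Add: Y' → ε
  Add: Y' → Y P

No remaining common prefixes — done.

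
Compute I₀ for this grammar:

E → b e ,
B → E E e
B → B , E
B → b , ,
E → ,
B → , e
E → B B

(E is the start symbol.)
First, augment the grammar with E' → E
I₀ = CLOSURE({ [E' → . E] }):
  [E' → . E] has the dot before E: add [E → . b e ,], [E → . ,], [E → . B B]
  [E → . B B] has the dot before B: add [B → . E E e], [B → . B , E], [B → . b , ,], [B → . , e]
No further items can be added.

I₀ = { [B → . , e], [B → . B , E], [B → . E E e], [B → . b , ,], [E → . ,], [E → . B B], [E → . b e ,], [E' → . E] }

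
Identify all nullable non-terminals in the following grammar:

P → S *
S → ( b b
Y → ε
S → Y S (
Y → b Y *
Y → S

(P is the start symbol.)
{ 'Y' }

ε-productions: Y → ε
So Y is immediately nullable.
No further non-terminal can be added: every production for the remaining non-terminals contains a terminal or a non-nullable non-terminal.
Nullable = { 'Y' }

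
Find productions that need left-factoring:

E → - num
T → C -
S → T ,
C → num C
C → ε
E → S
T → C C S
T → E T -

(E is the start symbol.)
Left-factoring is needed when two productions for the same non-terminal
share a common prefix on the right-hand side.

Productions for E:
  E → - num
  E → S
Productions for T:
  T → C -
  T → C C S
  T → E T -
Productions for C:
  C → num C
  C → ε

Found common prefix 'C' in productions for T

Answer: Yes, T has productions with common prefix 'C'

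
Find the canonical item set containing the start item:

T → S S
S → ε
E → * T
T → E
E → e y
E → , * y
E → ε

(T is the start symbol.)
First, augment the grammar with T' → T
I₀ = CLOSURE({ [T' → . T] }):
  [T' → . T] has the dot before T: add [T → . S S], [T → . E]
  [T → . S S] has the dot before S: add [S → .]
  [T → . E] has the dot before E: add [E → . * T], [E → . e y], [E → . , * y], [E → .]
No further items can be added.

I₀ = { [E → . * T], [E → . , * y], [E → . e y], [E → .], [S → .], [T → . E], [T → . S S], [T' → . T] }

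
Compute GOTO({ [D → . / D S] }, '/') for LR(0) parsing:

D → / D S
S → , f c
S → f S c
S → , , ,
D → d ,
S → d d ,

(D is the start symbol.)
{ [D → . / D S], [D → . d ,], [D → / . D S] }

GOTO(I, '/') = CLOSURE({ [A → αX.β] : [A → α.Xβ] ∈ I, X = '/' })

Items with dot before '/', with the dot advanced:
  [D → . / D S] → [D → / . D S]
Closure of the advanced items:
  [D → / . D S] has the dot before D: add [D → . / D S], [D → . d ,]

GOTO = { [D → . / D S], [D → . d ,], [D → / . D S] }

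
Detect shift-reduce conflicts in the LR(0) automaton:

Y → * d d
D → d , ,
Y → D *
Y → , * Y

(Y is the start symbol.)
A shift-reduce conflict occurs when an LR(0) state has both:
  - a complete (reduce) item [A → α .] (dot at the end), and
  - a shift item [B → β . c γ] (dot before a terminal).

Augment with Y' → Y and build the canonical LR(0) collection (I0 = CLOSURE({[Y' → . Y]}), then GOTO on every symbol after a dot until no new states appear). It has 13 states:
  I0: { [D → . d , ,], [Y → . * d d], [Y → . , * Y], [Y → . D *], [Y' → . Y] }  — shift
  I1: { [Y → * . d d] }  — shift
  I2: { [Y → , . * Y] }  — shift
  I3: { [Y → D . *] }  — shift
  I4: { [Y' → Y .] }  — accept
  I5: { [D → d . , ,] }  — shift
  I6: { [D → d , . ,] }  — shift
  I7: { [D → d , , .] }  — reduce
  I8: { [Y → D * .] }  — reduce
  I9: { [D → . d , ,], [Y → , * . Y], [Y → . * d d], [Y → . , * Y], [Y → . D *] }  — shift
  I10: { [Y → , * Y .] }  — reduce
  I11: { [Y → * d . d] }  — shift
  I12: { [Y → * d d .] }  — reduce

No state contains both a complete item and a shift item.

Answer: No shift-reduce conflicts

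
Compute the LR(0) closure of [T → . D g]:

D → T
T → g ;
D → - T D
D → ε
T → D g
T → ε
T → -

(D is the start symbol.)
Start with: [T → . D g]
  [T → . D g] has the dot before D: add [D → . T], [D → . - T D], [D → .]
  [D → . T] has the dot before T: add [T → . g ;], [T → .], [T → . -]
No further items can be added.

CLOSURE = { [D → . - T D], [D → . T], [D → .], [T → . -], [T → . D g], [T → . g ;], [T → .] }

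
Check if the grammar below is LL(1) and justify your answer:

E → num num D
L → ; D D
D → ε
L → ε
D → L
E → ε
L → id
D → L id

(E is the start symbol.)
A grammar is LL(1) if for each non-terminal N with multiple productions, the predict sets of those productions are pairwise disjoint, where PREDICT(N → α) = (FIRST(α) \ {ε}) ∪ (FOLLOW(N) if α ⇒* ε).

Relevant sets:
  FIRST(L) = { ';', 'id', ε }
  FOLLOW(E) = { $ }
  FOLLOW(L) = { $, ';', 'id' }
  FOLLOW(D) = { $, ';', 'id' }

For E:
  PREDICT(E → num num D) = { 'num' }
  PREDICT(E → ε) = { $ }
For L:
  PREDICT(L → ';' D D) = { ';' }
  PREDICT(L → ε) = { $, ';', 'id' }
  PREDICT(L → id) = { 'id' }
For D:
  PREDICT(D → ε) = { $, ';', 'id' }
  PREDICT(D → L) = { $, ';', 'id' }
  PREDICT(D → L id) = { ';', 'id' }

Conflict found: Predict set conflict for L: { ';' }
The grammar is NOT LL(1).

Answer: No. Predict set conflict for L: { ';' }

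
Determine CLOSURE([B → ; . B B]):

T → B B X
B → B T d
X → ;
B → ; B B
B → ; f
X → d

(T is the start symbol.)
Start with: [B → ; . B B]
  [B → ; . B B] has the dot before B: add [B → . B T d], [B → . ; B B], [B → . ; f]
No further items can be added.

CLOSURE = { [B → . ; B B], [B → . ; f], [B → . B T d], [B → ; . B B] }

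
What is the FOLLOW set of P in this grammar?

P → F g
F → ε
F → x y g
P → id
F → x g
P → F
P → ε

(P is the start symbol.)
To compute FOLLOW(P), find every occurrence of P on a right-hand side N → α P β: add FIRST(β) \ {ε}, and if β is empty or nullable also add FOLLOW(N). Iterate to a fixed point.

P is the start symbol, so $ ∈ FOLLOW(P).
P does not occur on any right-hand side.

Taking the union: FOLLOW(P) = { $ }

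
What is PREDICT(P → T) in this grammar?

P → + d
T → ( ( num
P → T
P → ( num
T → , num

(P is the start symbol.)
{ '(', ',' }

PREDICT(P → T) = (FIRST(RHS) \ {ε}) ∪ (FOLLOW(P) if ε ∈ FIRST(RHS), i.e. RHS ⇒* ε)
FIRST(T) = { '(', ',' }
FIRST(T) = { '(', ',' }
ε ∉ FIRST(T), so FOLLOW(P) is not added.
PREDICT(P → T) = { '(', ',' }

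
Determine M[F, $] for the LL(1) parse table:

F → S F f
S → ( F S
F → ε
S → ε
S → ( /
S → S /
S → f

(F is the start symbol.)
To find M[F, $], we find productions for F where $ is in the predict set (PREDICT(N → α) = (FIRST(α) \ {ε}) ∪ (FOLLOW(N) if α ⇒* ε)).

Relevant sets:
  FIRST(S) = { '(', '/', 'f', ε }
  FIRST(F) = { '(', '/', 'f', ε }
  FOLLOW(F) = { $, '(', '/', 'f' }

F → S F f: PREDICT = { '(', '/', 'f' }
F → ε: PREDICT = { $, '(', '/', 'f' }
  $ is in predict set, so this production goes in M[F, $]

M[F, $] = F → ε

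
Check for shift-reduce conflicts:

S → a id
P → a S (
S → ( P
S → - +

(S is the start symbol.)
A shift-reduce conflict occurs when an LR(0) state has both:
  - a complete (reduce) item [A → α .] (dot at the end), and
  - a shift item [B → β . c γ] (dot before a terminal).

Augment with S' → S and build the canonical LR(0) collection (I0 = CLOSURE({[S' → . S]}), then GOTO on every symbol after a dot until no new states appear). It has 11 states:
  I0: { [S → . ( P], [S → . - +], [S → . a id], [S' → . S] }  — shift
  I1: { [P → . a S (], [S → ( . P] }  — shift
  I2: { [S → - . +] }  — shift
  I3: { [S' → S .] }  — accept
  I4: { [S → a . id] }  — shift
  I5: { [S → a id .] }  — reduce
  I6: { [S → - + .] }  — reduce
  I7: { [S → ( P .] }  — reduce
  I8: { [P → a . S (], [S → . ( P], [S → . - +], [S → . a id] }  — shift
  I9: { [P → a S . (] }  — shift
  I10: { [P → a S ( .] }  — reduce

No state contains both a complete item and a shift item.

Answer: No shift-reduce conflicts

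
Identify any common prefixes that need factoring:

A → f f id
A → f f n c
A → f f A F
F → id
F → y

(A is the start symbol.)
Yes, A has productions with common prefix 'f f'

Left-factoring is needed when two productions for the same non-terminal
share a common prefix on the right-hand side.

Productions for A:
  A → f f id
  A → f f n c
  A → f f A F
Productions for F:
  F → id
  F → y

Found common prefix 'f f' in productions for A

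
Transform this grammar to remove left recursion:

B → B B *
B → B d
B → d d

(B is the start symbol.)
B → d d B'
B' → B * B'
B' → d B'
B' → ε

B is directly left-recursive. The standard transformation for
  A → A α₁ | ... | A α_m | β₁ | ... | β_n
is
  A  → β₁ A' | ... | β_n A'
  A' → α₁ A' | ... | α_m A' | ε

B → d d becomes B → d d B'
B → B B * becomes B' → B * B'
B → B d becomes B' → d B'
Add B' → ε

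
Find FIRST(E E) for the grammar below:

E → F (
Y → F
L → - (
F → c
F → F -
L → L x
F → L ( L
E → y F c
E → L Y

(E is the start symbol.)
FIRST sets of the non-terminals involved (from the grammar, by fixed-point iteration):
  FIRST(E) = { '-', 'c', 'y' }

To compute FIRST(E E), process the symbols left to right:
Symbol E is a non-terminal. Add FIRST(E) \ {ε} = { '-', 'c', 'y' }
E is not nullable (ε ∉ FIRST(E)), so stop here.
FIRST(E E) = { '-', 'c', 'y' }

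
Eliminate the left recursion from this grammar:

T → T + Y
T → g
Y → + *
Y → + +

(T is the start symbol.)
T is directly left-recursive. The standard transformation for
  A → A α₁ | ... | A α_m | β₁ | ... | β_n
is
  A  → β₁ A' | ... | β_n A'
  A' → α₁ A' | ... | α_m A' | ε

T → g becomes T → g T'
T → T + Y becomes T' → + Y T'
Add T' → ε

Productions for other non-terminals are unchanged:
  Y → + *
  Y → + +

Resulting grammar:
T → g T'
T' → + Y T'
T' → ε
Y → + *
Y → + +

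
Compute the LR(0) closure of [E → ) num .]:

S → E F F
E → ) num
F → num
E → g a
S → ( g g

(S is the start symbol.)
To compute CLOSURE, for each item [A → α.Bβ] where B is a non-terminal, add [B → .γ] for all productions B → γ; repeat for the newly added items until nothing changes.

Start with: [E → ) num .]
The dot is at the end, so nothing is added.

CLOSURE = { [E → ) num .] }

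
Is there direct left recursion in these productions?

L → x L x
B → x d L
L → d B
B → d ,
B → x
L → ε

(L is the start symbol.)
No direct left recursion

L → x L x: starts with x
B → x d L: starts with x
L → d B: starts with d
B → d ,: starts with d
B → x: starts with x
L → ε: starts with ε

No direct left recursion found.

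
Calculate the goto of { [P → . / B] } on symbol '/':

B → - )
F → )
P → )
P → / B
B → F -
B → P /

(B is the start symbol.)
{ [B → . - )], [B → . F -], [B → . P /], [F → . )], [P → . )], [P → . / B], [P → / . B] }

GOTO(I, '/') = CLOSURE({ [A → αX.β] : [A → α.Xβ] ∈ I, X = '/' })

Items with dot before '/', with the dot advanced:
  [P → . / B] → [P → / . B]
Closure of the advanced items:
  [P → / . B] has the dot before B: add [B → . - )], [B → . F -], [B → . P /]
  [B → . F -] has the dot before F: add [F → . )]
  [B → . P /] has the dot before P: add [P → . )], [P → . / B]

GOTO = { [B → . - )], [B → . F -], [B → . P /], [F → . )], [P → . )], [P → . / B], [P → / . B] }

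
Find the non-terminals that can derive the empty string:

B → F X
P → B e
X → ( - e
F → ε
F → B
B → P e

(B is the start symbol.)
A non-terminal is nullable if it can derive ε (the empty string): either it has an ε-production, or it has a production whose right-hand side consists entirely of nullable non-terminals.

ε-productions: F → ε
So F is immediately nullable.
No further non-terminal can be added: every production for the remaining non-terminals contains a terminal or a non-nullable non-terminal.
Nullable = { 'F' }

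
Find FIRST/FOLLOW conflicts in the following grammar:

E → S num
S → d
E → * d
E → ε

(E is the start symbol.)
No FIRST/FOLLOW conflicts.

A FIRST/FOLLOW conflict occurs when a non-terminal N has a nullable alternative N → β (β ⇒* ε) and another alternative N → α with FIRST(α) ∩ FOLLOW(N) ≠ ∅: on such a lookahead the parser cannot decide between expanding α and letting N vanish via β.

Nullable non-terminals: E.
FIRST sets used below: FIRST(S) = { 'd' }

E: nullable alternative(s) E → ε; FOLLOW(E) = { $ }
  E → S num: FIRST \ {ε} = { 'd' } — disjoint from FOLLOW(E)
  E → * d: FIRST \ {ε} = { '*' } — disjoint from FOLLOW(E)
  E → ε: FIRST \ {ε} = { } — this is the only nullable alternative, skip

S has no nullable alternative, so no FIRST/FOLLOW check is needed there.

No FIRST/FOLLOW conflicts found.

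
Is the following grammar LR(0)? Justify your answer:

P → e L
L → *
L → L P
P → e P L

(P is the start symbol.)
Augment with P' → P and build the canonical LR(0) collection (I0 = CLOSURE({[P' → . P]}), then GOTO on every symbol after a dot until no new states appear). It has 8 states:
  I0: { [P → . e L], [P → . e P L], [P' → . P] }  — shift
  I1: { [P' → P .] }  — accept
  I2: { [L → . *], [L → . L P], [P → . e L], [P → . e P L], [P → e . L], [P → e . P L] }  — shift
  I3: { [L → * .] }  — reduce
  I4: { [L → L . P], [P → . e L], [P → . e P L], [P → e L .] }  — shift, reduce
  I5: { [L → . *], [L → . L P], [P → e P . L] }  — shift
  I6: { [L → L . P], [P → . e L], [P → . e P L], [P → e P L .] }  — shift, reduce
  I7: { [L → L P .] }  — reduce

Conflict in state I4:
  Shift-reduce conflict between [P → e L .] and [P → . e L]
So the grammar is NOT LR(0).

Answer: No. Shift-reduce conflict between [P → e L .] and [P → . e L]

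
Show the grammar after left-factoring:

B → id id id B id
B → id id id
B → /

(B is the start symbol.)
Left-factoring transforms A → αβ₁ | αβ₂ into A → αA' and A' → β₁ | β₂
(α is the longest common prefix among the alternatives). Repeat until
no nonterminal has two alternatives with a common prefix.

Round 1: B has alternatives sharing prefix 'id id id'. Introduce B': B → id id id B'
  Add: B' → B id
  Add: B' → ε

No remaining common prefixes — done.

Resulting grammar:
B → id id id B'
B' → B id
B' → ε
B → /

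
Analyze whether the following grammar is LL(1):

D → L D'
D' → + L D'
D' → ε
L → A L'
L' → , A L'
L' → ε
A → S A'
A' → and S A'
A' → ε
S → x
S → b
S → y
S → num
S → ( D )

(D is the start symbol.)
Yes, the grammar is LL(1).

Relevant sets:
  FOLLOW(D') = { $, ')' }
  FOLLOW(L') = { $, ')', '+' }
  FOLLOW(A') = { $, ')', '+', ',' }

For D':
  PREDICT(D' → '+' L D') = { '+' }
  PREDICT(D' → ε) = { $, ')' }
For L':
  PREDICT(L' → ',' A L') = { ',' }
  PREDICT(L' → ε) = { $, ')', '+' }
For A':
  PREDICT(A' → and S A') = { 'and' }
  PREDICT(A' → ε) = { $, ')', '+', ',' }
For S:
  PREDICT(S → x) = { 'x' }
  PREDICT(S → b) = { 'b' }
  PREDICT(S → y) = { 'y' }
  PREDICT(S → num) = { 'num' }
  PREDICT(S → '(' D ')') = { '(' }
D, L, A have a single production, so nothing to check there.

All predict sets are disjoint. The grammar IS LL(1).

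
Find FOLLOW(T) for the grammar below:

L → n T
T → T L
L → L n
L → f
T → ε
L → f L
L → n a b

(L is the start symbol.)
{ $, 'f', 'n' }

To compute FOLLOW(T), find every occurrence of T on a right-hand side N → α T β: add FIRST(β) \ {ε}, and if β is empty or nullable also add FOLLOW(N). Iterate to a fixed point.

In L → n T: T is at the end, add FOLLOW(L)
In T → T L: T is followed by L, add FIRST(L) \ {ε} = { 'f', 'n' }

The FOLLOW sets referred to above (computed the same way, to a fixed point):
  FOLLOW(L) = { $, 'f', 'n' }

Taking the union: FOLLOW(T) = { $, 'f', 'n' }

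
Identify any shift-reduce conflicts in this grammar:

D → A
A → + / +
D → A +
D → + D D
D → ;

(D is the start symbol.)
Yes — I3: [D → A .] vs [D → A . +]

A shift-reduce conflict occurs when an LR(0) state has both:
  - a complete (reduce) item [A → α .] (dot at the end), and
  - a shift item [B → β . c γ] (dot before a terminal).

Augment with D' → D and build the canonical LR(0) collection (I0 = CLOSURE({[D' → . D]}), then GOTO on every symbol after a dot until no new states appear). It has 10 states:
  I0: { [A → . + / +], [D → . + D D], [D → . ;], [D → . A +], [D → . A], [D' → . D] }  — shift
  I1: { [A → + . / +], [A → . + / +], [D → + . D D], [D → . + D D], [D → . ;], [D → . A +], [D → . A] }  — shift
  I2: { [D → ; .] }  — reduce
  I3: { [D → A . +], [D → A .] }  — shift, reduce
  I4: { [D' → D .] }  — accept
  I5: { [D → A + .] }  — reduce
  I6: { [A → + / . +] }  — shift
  I7: { [A → . + / +], [D → + D . D], [D → . + D D], [D → . ;], [D → . A +], [D → . A] }  — shift
  I8: { [D → + D D .] }  — reduce
  I9: { [A → + / + .] }  — reduce

I3 contains reduce item [D → A .] and shift item [D → A . +] — shift-reduce conflict.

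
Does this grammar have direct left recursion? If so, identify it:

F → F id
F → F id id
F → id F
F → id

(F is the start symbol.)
F → F id: LEFT RECURSIVE (starts with F)
F → F id id: LEFT RECURSIVE (starts with F)
F → id F: starts with id
F → id: starts with id

The grammar has direct left recursion on: F.

Answer: Yes, F is left-recursive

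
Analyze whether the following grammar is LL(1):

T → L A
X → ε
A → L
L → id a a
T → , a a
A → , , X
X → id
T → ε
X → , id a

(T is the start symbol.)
Yes, the grammar is LL(1).

Relevant sets:
  FIRST(L) = { 'id' }
  FOLLOW(T) = { $ }
  FOLLOW(X) = { $ }

For T:
  PREDICT(T → L A) = { 'id' }
  PREDICT(T → ',' a a) = { ',' }
  PREDICT(T → ε) = { $ }
For X:
  PREDICT(X → ε) = { $ }
  PREDICT(X → id) = { 'id' }
  PREDICT(X → ',' id a) = { ',' }
For A:
  PREDICT(A → L) = { 'id' }
  PREDICT(A → ',' ',' X) = { ',' }
L has a single production, so nothing to check there.

All predict sets are disjoint. The grammar IS LL(1).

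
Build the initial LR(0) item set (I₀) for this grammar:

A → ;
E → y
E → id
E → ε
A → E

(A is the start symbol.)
{ [A → . ;], [A → . E], [A' → . A], [E → . id], [E → . y], [E → .] }

First, augment the grammar with A' → A
I₀ = CLOSURE({ [A' → . A] }):
  [A' → . A] has the dot before A: add [A → . ;], [A → . E]
  [A → . E] has the dot before E: add [E → . y], [E → . id], [E → .]
No further items can be added.

I₀ = { [A → . ;], [A → . E], [A' → . A], [E → . id], [E → . y], [E → .] }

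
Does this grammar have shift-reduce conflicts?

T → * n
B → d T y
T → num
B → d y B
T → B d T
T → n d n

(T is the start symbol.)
No shift-reduce conflicts

Augment with T' → T and build the canonical LR(0) collection (I0 = CLOSURE({[T' → . T]}), then GOTO on every symbol after a dot until no new states appear). It has 16 states:
  I0: { [B → . d T y], [B → . d y B], [T → . * n], [T → . B d T], [T → . n d n], [T → . num], [T' → . T] }  — shift
  I1: { [T → * . n] }  — shift
  I2: { [T → B . d T] }  — shift
  I3: { [T' → T .] }  — accept
  I4: { [B → . d T y], [B → . d y B], [B → d . T y], [B → d . y B], [T → . * n], [T → . B d T], [T → . n d n], [T → . num] }  — shift
  I5: { [T → n . d n] }  — shift
  I6: { [T → num .] }  — reduce
  I7: { [T → n d . n] }  — shift
  I8: { [T → n d n .] }  — reduce
  I9: { [B → d T . y] }  — shift
  I10: { [B → . d T y], [B → . d y B], [B → d y . B] }  — shift
  I11: { [B → d y B .] }  — reduce
  I12: { [B → d T y .] }  — reduce
  I13: { [B → . d T y], [B → . d y B], [T → . * n], [T → . B d T], [T → . n d n], [T → . num], [T → B d . T] }  — shift
  I14: { [T → B d T .] }  — reduce
  I15: { [T → * n .] }  — reduce

No state contains both a complete item and a shift item.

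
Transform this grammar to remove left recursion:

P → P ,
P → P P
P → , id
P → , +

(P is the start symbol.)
P → , id P'
P → , + P'
P' → , P'
P' → P P'
P' → ε

P is directly left-recursive. The standard transformation for
  A → A α₁ | ... | A α_m | β₁ | ... | β_n
is
  A  → β₁ A' | ... | β_n A'
  A' → α₁ A' | ... | α_m A' | ε

P → , id becomes P → , id P'
P → , + becomes P → , + P'
P → P , becomes P' → , P'
P → P P becomes P' → P P'
Add P' → ε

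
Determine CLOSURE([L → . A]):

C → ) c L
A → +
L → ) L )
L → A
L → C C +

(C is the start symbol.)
To compute CLOSURE, for each item [A → α.Bβ] where B is a non-terminal, add [B → .γ] for all productions B → γ; repeat for the newly added items until nothing changes.

Start with: [L → . A]
  [L → . A] has the dot before A: add [A → . +]
No further items can be added.

CLOSURE = { [A → . +], [L → . A] }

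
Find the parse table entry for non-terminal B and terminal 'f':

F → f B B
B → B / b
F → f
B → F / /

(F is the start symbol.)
To find M[B, 'f'], we find productions for B where 'f' is in the predict set (PREDICT(N → α) = (FIRST(α) \ {ε}) ∪ (FOLLOW(N) if α ⇒* ε)).

Relevant sets:
  FIRST(B) = { 'f' }
  FIRST(F) = { 'f' }

B → B / b: PREDICT = { 'f' }
  'f' is in predict set, so this production goes in M[B, 'f']
B → F / /: PREDICT = { 'f' }
  'f' is in predict set, so this production goes in M[B, 'f']

M[B, 'f'] = B → B / b, B → F / /  (a multiply-defined cell — the grammar is not LL(1))

Answer: B → B / b, B → F / /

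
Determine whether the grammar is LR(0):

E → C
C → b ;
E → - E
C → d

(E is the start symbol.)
A grammar is LR(0) if no state in the canonical LR(0) collection has:
  - both a shift item (dot before a terminal) and a complete item (shift-reduce conflict), or
  - two or more complete items (reduce-reduce conflict; the accept item [E' → E .] counts as a complete item here).

Augment with E' → E and build the canonical LR(0) collection (I0 = CLOSURE({[E' → . E]}), then GOTO on every symbol after a dot until no new states appear). It has 8 states:
  I0: { [C → . b ;], [C → . d], [E → . - E], [E → . C], [E' → . E] }  — shift
  I1: { [C → . b ;], [C → . d], [E → - . E], [E → . - E], [E → . C] }  — shift
  I2: { [E → C .] }  — reduce
  I3: { [E' → E .] }  — accept
  I4: { [C → b . ;] }  — shift
  I5: { [C → d .] }  — reduce
  I6: { [C → b ; .] }  — reduce
  I7: { [E → - E .] }  — reduce

Every state is either a pure shift/goto state or contains exactly one complete item and nothing to shift — no conflicts. The grammar is LR(0).

Answer: Yes, the grammar is LR(0)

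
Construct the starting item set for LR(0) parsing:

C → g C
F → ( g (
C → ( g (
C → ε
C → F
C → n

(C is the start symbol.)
{ [C → . ( g (], [C → . F], [C → . g C], [C → . n], [C → .], [C' → . C], [F → . ( g (] }

First, augment the grammar with C' → C
I₀ = CLOSURE({ [C' → . C] }):
  [C' → . C] has the dot before C: add [C → . g C], [C → . ( g (], [C → .], [C → . F], [C → . n]
  [C → . F] has the dot before F: add [F → . ( g (]
No further items can be added.

I₀ = { [C → . ( g (], [C → . F], [C → . g C], [C → . n], [C → .], [C' → . C], [F → . ( g (] }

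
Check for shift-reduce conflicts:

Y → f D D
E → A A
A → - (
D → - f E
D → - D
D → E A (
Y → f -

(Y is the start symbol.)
A shift-reduce conflict occurs when an LR(0) state has both:
  - a complete (reduce) item [A → α .] (dot at the end), and
  - a shift item [B → β . c γ] (dot before a terminal).

Augment with Y' → Y and build the canonical LR(0) collection (I0 = CLOSURE({[Y' → . Y]}), then GOTO on every symbol after a dot until no new states appear). It has 17 states:
  I0: { [Y → . f -], [Y → . f D D], [Y' → . Y] }  — shift
  I1: { [Y' → Y .] }  — accept
  I2: { [A → . - (], [D → . - D], [D → . - f E], [D → . E A (], [E → . A A], [Y → f . -], [Y → f . D D] }  — shift
  I3: { [A → - . (], [A → . - (], [D → - . D], [D → - . f E], [D → . - D], [D → . - f E], [D → . E A (], [E → . A A], [Y → f - .] }  — shift, reduce
  I4: { [A → . - (], [E → A . A] }  — shift
  I5: { [A → . - (], [D → . - D], [D → . - f E], [D → . E A (], [E → . A A], [Y → f D . D] }  — shift
  I6: { [A → . - (], [D → E . A (] }  — shift
  I7: { [A → - . (] }  — shift
  I8: { [D → E A . (] }  — shift
  I9: { [D → E A ( .] }  — reduce
  I10: { [A → - ( .] }  — reduce
  I11: { [A → - . (], [A → . - (], [D → - . D], [D → - . f E], [D → . - D], [D → . - f E], [D → . E A (], [E → . A A] }  — shift
  I12: { [Y → f D D .] }  — reduce
  I13: { [D → - D .] }  — reduce
  I14: { [A → . - (], [D → - f . E], [E → . A A] }  — shift
  I15: { [D → - f E .] }  — reduce
  I16: { [E → A A .] }  — reduce

I3 contains reduce item [Y → f - .] and shift items [A → . - (], [A → - . (], [D → . - D], [D → . - f E], [D → - . f E] — shift-reduce conflict.

Answer: Yes — I3: [Y → f - .] vs [A → . - (]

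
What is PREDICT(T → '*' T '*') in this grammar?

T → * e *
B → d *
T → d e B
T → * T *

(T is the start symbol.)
{ '*' }

PREDICT(T → '*' T '*') = (FIRST(RHS) \ {ε}) ∪ (FOLLOW(T) if ε ∈ FIRST(RHS), i.e. RHS ⇒* ε)
FIRST('*' T '*') = { '*' }
ε ∉ FIRST('*' T '*'), so FOLLOW(T) is not added.
PREDICT(T → '*' T '*') = { '*' }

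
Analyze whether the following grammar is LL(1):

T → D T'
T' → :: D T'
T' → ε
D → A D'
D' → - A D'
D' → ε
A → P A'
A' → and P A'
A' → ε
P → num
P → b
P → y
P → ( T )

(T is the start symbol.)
Yes, the grammar is LL(1).

A grammar is LL(1) if for each non-terminal N with multiple productions, the predict sets of those productions are pairwise disjoint, where PREDICT(N → α) = (FIRST(α) \ {ε}) ∪ (FOLLOW(N) if α ⇒* ε).

Relevant sets:
  FOLLOW(T') = { $, ')' }
  FOLLOW(D') = { $, ')', '::' }
  FOLLOW(A') = { $, ')', '-', '::' }

For T':
  PREDICT(T' → :: D T') = { '::' }
  PREDICT(T' → ε) = { $, ')' }
For D':
  PREDICT(D' → '-' A D') = { '-' }
  PREDICT(D' → ε) = { $, ')', '::' }
For A':
  PREDICT(A' → and P A') = { 'and' }
  PREDICT(A' → ε) = { $, ')', '-', '::' }
For P:
  PREDICT(P → num) = { 'num' }
  PREDICT(P → b) = { 'b' }
  PREDICT(P → y) = { 'y' }
  PREDICT(P → '(' T ')') = { '(' }
T, D, A have a single production, so nothing to check there.

All predict sets are disjoint. The grammar IS LL(1).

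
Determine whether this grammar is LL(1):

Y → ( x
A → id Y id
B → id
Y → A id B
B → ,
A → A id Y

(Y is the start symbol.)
A grammar is LL(1) if for each non-terminal N with multiple productions, the predict sets of those productions are pairwise disjoint, where PREDICT(N → α) = (FIRST(α) \ {ε}) ∪ (FOLLOW(N) if α ⇒* ε).

Relevant sets:
  FIRST(A) = { 'id' }

For Y:
  PREDICT(Y → '(' x) = { '(' }
  PREDICT(Y → A id B) = { 'id' }
For A:
  PREDICT(A → id Y id) = { 'id' }
  PREDICT(A → A id Y) = { 'id' }
For B:
  PREDICT(B → id) = { 'id' }
  PREDICT(B → ',') = { ',' }

Conflict found: Predict set conflict for A: { 'id' }
The grammar is NOT LL(1).

Answer: No. Predict set conflict for A: { 'id' }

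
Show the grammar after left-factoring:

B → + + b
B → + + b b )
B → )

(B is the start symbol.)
B → + + b B'
B' → ε
B' → b )
B → )

Left-factoring transforms A → αβ₁ | αβ₂ into A → αA' and A' → β₁ | β₂
(α is the longest common prefix among the alternatives). Repeat until
no nonterminal has two alternatives with a common prefix.

Round 1: B has alternatives sharing prefix '+ + b'. Introduce B': B → + + b B'
  Add: B' → ε
  Add: B' → b )

No remaining common prefixes — done.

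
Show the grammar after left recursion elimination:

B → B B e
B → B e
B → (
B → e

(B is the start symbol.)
B → ( B'
B → e B'
B' → B e B'
B' → e B'
B' → ε

B is directly left-recursive. The standard transformation for
  A → A α₁ | ... | A α_m | β₁ | ... | β_n
is
  A  → β₁ A' | ... | β_n A'
  A' → α₁ A' | ... | α_m A' | ε

B → ( becomes B → ( B'
B → e becomes B → e B'
B → B B e becomes B' → B e B'
B → B e becomes B' → e B'
Add B' → ε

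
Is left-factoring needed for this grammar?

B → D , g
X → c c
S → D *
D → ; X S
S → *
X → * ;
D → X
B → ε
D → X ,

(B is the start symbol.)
Left-factoring is needed when two productions for the same non-terminal
share a common prefix on the right-hand side.

Productions for B:
  B → D , g
  B → ε
Productions for X:
  X → c c
  X → * ;
Productions for S:
  S → D *
  S → *
Productions for D:
  D → ; X S
  D → X
  D → X ,

Found common prefix 'X' in productions for D

Answer: Yes, D has productions with common prefix 'X'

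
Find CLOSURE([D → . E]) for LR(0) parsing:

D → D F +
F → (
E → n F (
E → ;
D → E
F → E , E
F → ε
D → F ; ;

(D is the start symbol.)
To compute CLOSURE, for each item [A → α.Bβ] where B is a non-terminal, add [B → .γ] for all productions B → γ; repeat for the newly added items until nothing changes.

Start with: [D → . E]
  [D → . E] has the dot before E: add [E → . n F (], [E → . ;]
No further items can be added.

CLOSURE = { [D → . E], [E → . ;], [E → . n F (] }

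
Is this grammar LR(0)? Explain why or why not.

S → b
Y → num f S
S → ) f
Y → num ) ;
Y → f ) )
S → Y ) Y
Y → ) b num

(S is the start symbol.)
A grammar is LR(0) if no state in the canonical LR(0) collection has:
  - both a shift item (dot before a terminal) and a complete item (shift-reduce conflict), or
  - two or more complete items (reduce-reduce conflict; the accept item [S' → S .] counts as a complete item here).

Augment with S' → S and build the canonical LR(0) collection (I0 = CLOSURE({[S' → . S]}), then GOTO on every symbol after a dot until no new states appear). It has 19 states:
  I0: { [S → . ) f], [S → . Y ) Y], [S → . b], [S' → . S], [Y → . ) b num], [Y → . f ) )], [Y → . num ) ;], [Y → . num f S] }  — shift
  I1: { [S → ) . f], [Y → ) . b num] }  — shift
  I2: { [S' → S .] }  — accept
  I3: { [S → Y . ) Y] }  — shift
  I4: { [S → b .] }  — reduce
  I5: { [Y → f . ) )] }  — shift
  I6: { [Y → num . ) ;], [Y → num . f S] }  — shift
  I7: { [Y → num ) . ;] }  — shift
  I8: { [S → . ) f], [S → . Y ) Y], [S → . b], [Y → . ) b num], [Y → . f ) )], [Y → . num ) ;], [Y → . num f S], [Y → num f . S] }  — shift
  I9: { [Y → num f S .] }  — reduce
  I10: { [Y → num ) ; .] }  — reduce
  I11: { [Y → f ) . )] }  — shift
  I12: { [Y → f ) ) .] }  — reduce
  I13: { [S → Y ) . Y], [Y → . ) b num], [Y → . f ) )], [Y → . num ) ;], [Y → . num f S] }  — shift
  I14: { [Y → ) . b num] }  — shift
  I15: { [S → Y ) Y .] }  — reduce
  I16: { [Y → ) b . num] }  — shift
  I17: { [Y → ) b num .] }  — reduce
  I18: { [S → ) f .] }  — reduce

Every state is either a pure shift/goto state or contains exactly one complete item and nothing to shift — no conflicts. The grammar is LR(0).

Answer: Yes, the grammar is LR(0)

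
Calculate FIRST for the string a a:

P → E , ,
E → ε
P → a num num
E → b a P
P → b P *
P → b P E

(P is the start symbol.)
To compute FIRST(a a), process the symbols left to right:
Symbol a is a terminal. Add 'a' and stop.
FIRST(a a) = { 'a' }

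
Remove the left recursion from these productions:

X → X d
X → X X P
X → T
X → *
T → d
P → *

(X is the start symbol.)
X is directly left-recursive. The standard transformation for
  A → A α₁ | ... | A α_m | β₁ | ... | β_n
is
  A  → β₁ A' | ... | β_n A'
  A' → α₁ A' | ... | α_m A' | ε

X → T becomes X → T X'
X → * becomes X → * X'
X → X d becomes X' → d X'
X → X X P becomes X' → X P X'
Add X' → ε

Productions for other non-terminals are unchanged:
  T → d
  P → *

Resulting grammar:
X → T X'
X → * X'
X' → d X'
X' → X P X'
X' → ε
T → d
P → *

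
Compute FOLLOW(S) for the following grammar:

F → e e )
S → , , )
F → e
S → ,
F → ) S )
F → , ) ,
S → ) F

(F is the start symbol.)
In F → ) S ): S is followed by ')', add FIRST(')') \ {ε} = { ')' }

Taking the union: FOLLOW(S) = { ')' }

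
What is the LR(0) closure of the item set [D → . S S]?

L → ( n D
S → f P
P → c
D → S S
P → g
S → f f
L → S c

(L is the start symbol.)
{ [D → . S S], [S → . f P], [S → . f f] }

To compute CLOSURE, for each item [A → α.Bβ] where B is a non-terminal, add [B → .γ] for all productions B → γ; repeat for the newly added items until nothing changes.

Start with: [D → . S S]
  [D → . S S] has the dot before S: add [S → . f P], [S → . f f]
No further items can be added.

CLOSURE = { [D → . S S], [S → . f P], [S → . f f] }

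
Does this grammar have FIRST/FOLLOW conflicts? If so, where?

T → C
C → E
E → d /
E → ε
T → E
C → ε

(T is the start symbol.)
No FIRST/FOLLOW conflicts.

Nullable non-terminals: C, E, T.
FIRST sets used below: FIRST(E) = { 'd', ε }, FIRST(C) = { 'd', ε }

C: nullable alternative(s) C → E, C → ε; FOLLOW(C) = { $ }
  C → E: FIRST \ {ε} = { 'd' } — disjoint from FOLLOW(C)
  C → ε: FIRST \ {ε} = { } — disjoint from FOLLOW(C)

E: nullable alternative(s) E → ε; FOLLOW(E) = { $ }
  E → d /: FIRST \ {ε} = { 'd' } — disjoint from FOLLOW(E)
  E → ε: FIRST \ {ε} = { } — this is the only nullable alternative, skip

T: nullable alternative(s) T → C, T → E; FOLLOW(T) = { $ }
  T → C: FIRST \ {ε} = { 'd' } — disjoint from FOLLOW(T)
  T → E: FIRST \ {ε} = { 'd' } — disjoint from FOLLOW(T)

No FIRST/FOLLOW conflicts found.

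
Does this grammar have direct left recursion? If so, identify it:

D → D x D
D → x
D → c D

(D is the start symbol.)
Yes, D is left-recursive

Direct left recursion occurs when N → N α for some non-terminal N (the right-hand side begins with the left-hand side itself).

D → D x D: LEFT RECURSIVE (starts with D)
D → x: starts with x
D → c D: starts with c

The grammar has direct left recursion on: D.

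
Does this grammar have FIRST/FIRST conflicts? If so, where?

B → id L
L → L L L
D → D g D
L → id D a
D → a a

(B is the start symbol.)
Yes. L → L L L / L → id D a on { 'id' }; D → D g D / D → a a on { 'a' }

A FIRST/FIRST conflict occurs when two productions N → α and N → β for the same non-terminal have FIRST(α) ∩ FIRST(β) ≠ ∅ (with ε ∈ FIRST of a nullable right-hand side, so two nullable alternatives also conflict).

FIRST sets of the non-terminals at (or reachable through a nullable prefix from) the front of some alternative:
  FIRST(L) = { 'id' }
  FIRST(D) = { 'a' }

Productions for L:
  L → L L L: FIRST = { 'id' }
  L → id D a: FIRST = { 'id' }
Productions for D:
  D → D g D: FIRST = { 'a' }
  D → a a: FIRST = { 'a' }
B has only one production, so no FIRST/FIRST conflict is possible there.

Conflict for L: L → L L L and L → id D a
  Overlap: { 'id' }
Conflict for D: D → D g D and D → a a
  Overlap: { 'a' }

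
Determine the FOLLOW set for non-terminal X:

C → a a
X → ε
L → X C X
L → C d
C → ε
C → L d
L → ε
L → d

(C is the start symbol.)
{ 'a', 'd' }

To compute FOLLOW(X), find every occurrence of X on a right-hand side N → α X β: add FIRST(β) \ {ε}, and if β is empty or nullable also add FOLLOW(N). Iterate to a fixed point.

In L → X C X: X is followed by C X, add FIRST(C X) \ {ε} = { 'a', 'd' }
  C X is nullable, so also add FOLLOW(L)
In L → X C X: X is at the end, add FOLLOW(L)

The FOLLOW sets referred to above (computed the same way, to a fixed point):
  FOLLOW(L) = { 'd' }

Taking the union: FOLLOW(X) = { 'a', 'd' }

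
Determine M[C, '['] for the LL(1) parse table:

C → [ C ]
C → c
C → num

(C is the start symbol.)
C → [ C ]

To find M[C, '['], we find productions for C where '[' is in the predict set (PREDICT(N → α) = (FIRST(α) \ {ε}) ∪ (FOLLOW(N) if α ⇒* ε)).

C → [ C ]: PREDICT = { '[' }
  '[' is in predict set, so this production goes in M[C, '[']
C → c: PREDICT = { 'c' }
C → num: PREDICT = { 'num' }

M[C, '['] = C → [ C ]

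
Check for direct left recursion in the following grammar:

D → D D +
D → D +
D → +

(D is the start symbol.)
Yes, D is left-recursive

Direct left recursion occurs when N → N α for some non-terminal N (the right-hand side begins with the left-hand side itself).

D → D D +: LEFT RECURSIVE (starts with D)
D → D +: LEFT RECURSIVE (starts with D)
D → +: starts with '+'

The grammar has direct left recursion on: D.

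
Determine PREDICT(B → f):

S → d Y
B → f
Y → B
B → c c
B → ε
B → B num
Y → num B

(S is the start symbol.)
{ 'f' }

PREDICT(B → f) = (FIRST(RHS) \ {ε}) ∪ (FOLLOW(B) if ε ∈ FIRST(RHS), i.e. RHS ⇒* ε)
FIRST(f) = { 'f' }
ε ∉ FIRST(f), so FOLLOW(B) is not added.
PREDICT(B → f) = { 'f' }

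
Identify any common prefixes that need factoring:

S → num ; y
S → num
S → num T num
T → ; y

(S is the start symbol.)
Left-factoring is needed when two productions for the same non-terminal
share a common prefix on the right-hand side.

Productions for S:
  S → num ; y
  S → num
  S → num T num

Found common prefix 'num' in productions for S

Answer: Yes, S has productions with common prefix 'num'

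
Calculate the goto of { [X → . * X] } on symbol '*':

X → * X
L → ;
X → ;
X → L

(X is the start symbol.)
GOTO(I, '*') = CLOSURE({ [A → αX.β] : [A → α.Xβ] ∈ I, X = '*' })

Items with dot before '*', with the dot advanced:
  [X → . * X] → [X → * . X]
Closure of the advanced items:
  [X → * . X] has the dot before X: add [X → . * X], [X → . ;], [X → . L]
  [X → . L] has the dot before L: add [L → . ;]

GOTO = { [L → . ;], [X → * . X], [X → . * X], [X → . ;], [X → . L] }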